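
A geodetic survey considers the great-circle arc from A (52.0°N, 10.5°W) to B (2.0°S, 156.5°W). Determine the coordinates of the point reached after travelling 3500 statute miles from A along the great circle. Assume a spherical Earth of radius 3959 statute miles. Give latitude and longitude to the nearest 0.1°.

≈ (58.9°N, 107.8°W)

Write both endpoints as unit vectors p₁, p₂ with components (cos φ cos λ, cos φ sin λ, sin φ).
The central angle between the endpoints is δ = arccos(p₁·p₂) ≈ 2.138 rad (122.5°). The total great-circle distance is δ·R ≈ 2.138 × 3959 ≈ 8466 mi, so the target fraction is f = 3500/8466 ≈ 0.413.
Interpolate at f ≈ 0.413 with slerp weights a = sin((1−f)δ)/sin δ ≈ 1.127, b = sin(fδ)/sin δ ≈ 0.917.
p = a·p₁ + b·p₂ ≈ (-0.158, -0.492, 0.856); φ = arcsin(p_z) ≈ 58.88°, λ = atan2(p_y, p_x) ≈ -107.84°.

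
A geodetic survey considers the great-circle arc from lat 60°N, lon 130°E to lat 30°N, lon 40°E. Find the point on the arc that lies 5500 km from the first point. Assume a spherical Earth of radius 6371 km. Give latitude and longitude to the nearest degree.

The haversine formula gives a central angle δ ≈ 1.123 rad (64.3°) between the endpoints. The total great-circle distance is δ·R ≈ 1.123 × 6371 ≈ 7154 km, so the target fraction is f = 5500/7154 ≈ 0.769.
Interpolate at f ≈ 0.769 with slerp weights a = sin((1−f)δ)/sin δ ≈ 0.285, b = sin(fδ)/sin δ ≈ 0.843.
p = a·p₁ + b·p₂ ≈ (0.468, 0.578, 0.668); φ = arcsin(p_z) ≈ 41.93°, λ = atan2(p_y, p_x) ≈ 51.04°.

≈ lat 42°N, lon 51°E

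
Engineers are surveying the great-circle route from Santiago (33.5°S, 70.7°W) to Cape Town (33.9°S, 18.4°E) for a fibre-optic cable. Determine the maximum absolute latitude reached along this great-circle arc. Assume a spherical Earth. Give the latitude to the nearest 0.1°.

≈ 43.1°S

The great circle lies in the plane with unit normal n̂ = (p₁ × p₂)/|p₁ × p₂|.
Here n̂_z ≈ +0.730; the vertex latitude is φ_max = arccos|n̂_z| ≈ 43.1°.
Check via Clairaut: cos φ_max = |cos φ₁| · sin C = cos(33.5°)·sin(118.9°) ≈ 0.730, again giving ≈ 43.1°.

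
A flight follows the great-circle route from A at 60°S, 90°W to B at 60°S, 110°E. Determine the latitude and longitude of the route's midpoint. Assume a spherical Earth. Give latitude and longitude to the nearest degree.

≈ 84°S, 170°W

Convert each endpoint to a unit vector on the sphere (x = cos φ cos λ, y = cos φ sin λ, z = sin φ).
The central angle between the endpoints is δ = arccos(p₁·p₂) ≈ 1.030 rad (59.0°).
Interpolate at f = 1/2 with slerp weights a = sin((1−f)δ)/sin δ ≈ 0.574, b = sin(fδ)/sin δ ≈ 0.574.
p = a·p₁ + b·p₂ ≈ (-0.098, -0.017, -0.995); φ = arcsin(p_z) ≈ -84.27°, λ = atan2(p_y, p_x) ≈ -170.00°.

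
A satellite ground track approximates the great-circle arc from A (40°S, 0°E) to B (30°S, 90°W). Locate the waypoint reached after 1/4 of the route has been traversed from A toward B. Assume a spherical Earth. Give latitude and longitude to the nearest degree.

≈ (45°S, 23°W)

Convert each endpoint to a unit vector on the sphere (x = cos φ cos λ, y = cos φ sin λ, z = sin φ).
The central angle between the endpoints is δ = arccos(p₁·p₂) ≈ 1.244 rad (71.3°).
Interpolate at f = 1/4 with slerp weights a = sin((1−f)δ)/sin δ ≈ 0.848, b = sin(fδ)/sin δ ≈ 0.323.
p = a·p₁ + b·p₂ ≈ (0.650, -0.280, -0.707); φ = arcsin(p_z) ≈ -44.97°, λ = atan2(p_y, p_x) ≈ -23.29°.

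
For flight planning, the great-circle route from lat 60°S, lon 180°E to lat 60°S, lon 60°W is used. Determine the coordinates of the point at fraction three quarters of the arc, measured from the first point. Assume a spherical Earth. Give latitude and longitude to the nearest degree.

≈ lat 70°S, lon 81°W

Write both endpoints as unit vectors p₁, p₂ with components (cos φ cos λ, cos φ sin λ, sin φ).
The central angle between the endpoints is δ = arccos(p₁·p₂) ≈ 0.896 rad (51.3°).
Interpolate at f = 3/4 with slerp weights a = sin((1−f)δ)/sin δ ≈ 0.284, b = sin(fδ)/sin δ ≈ 0.797.
p = a·p₁ + b·p₂ ≈ (0.057, -0.345, -0.937); φ = arcsin(p_z) ≈ -69.52°, λ = atan2(p_y, p_x) ≈ -80.61°.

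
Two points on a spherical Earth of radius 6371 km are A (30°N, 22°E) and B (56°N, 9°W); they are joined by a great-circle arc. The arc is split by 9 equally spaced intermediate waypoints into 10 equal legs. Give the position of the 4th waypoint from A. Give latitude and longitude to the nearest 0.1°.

From cos δ = sin φ₁ sin φ₂ + cos φ₁ cos φ₂ cos Δλ, the central angle is δ ≈ 0.592 rad (33.9°).
Interpolate at f = 4/10 with slerp weights a = sin((1−f)δ)/sin δ ≈ 0.623, b = sin(fδ)/sin δ ≈ 0.420.
p = a·p₁ + b·p₂ ≈ (0.733, 0.165, 0.660); φ = arcsin(p_z) ≈ 41.31°, λ = atan2(p_y, p_x) ≈ 12.72°.

≈ (41.3°N, 12.7°E)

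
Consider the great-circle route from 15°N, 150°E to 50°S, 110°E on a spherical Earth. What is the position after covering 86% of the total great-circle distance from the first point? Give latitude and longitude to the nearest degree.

≈ 42°S, 119°E

Write both endpoints as unit vectors p₁, p₂ with components (cos φ cos λ, cos φ sin λ, sin φ).
The central angle between the endpoints is δ = arccos(p₁·p₂) ≈ 1.290 rad (73.9°).
Interpolate at f = 0.86 with slerp weights a = sin((1−f)δ)/sin δ ≈ 0.187, b = sin(fδ)/sin δ ≈ 0.932.
p = a·p₁ + b·p₂ ≈ (-0.361, 0.653, -0.665); φ = arcsin(p_z) ≈ -41.72°, λ = atan2(p_y, p_x) ≈ 118.95°.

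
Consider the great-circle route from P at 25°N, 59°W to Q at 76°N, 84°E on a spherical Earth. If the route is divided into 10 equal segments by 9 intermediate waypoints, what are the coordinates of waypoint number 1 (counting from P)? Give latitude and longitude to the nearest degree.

≈ 33°N, 58°W

Write both endpoints as unit vectors p₁, p₂ with components (cos φ cos λ, cos φ sin λ, sin φ).
The central angle between the endpoints is δ = arccos(p₁·p₂) ≈ 1.334 rad (76.4°).
Interpolate at f = 1/10 with slerp weights a = sin((1−f)δ)/sin δ ≈ 0.959, b = sin(fδ)/sin δ ≈ 0.137.
p = a·p₁ + b·p₂ ≈ (0.451, -0.712, 0.538); φ = arcsin(p_z) ≈ 32.55°, λ = atan2(p_y, p_x) ≈ -57.65°.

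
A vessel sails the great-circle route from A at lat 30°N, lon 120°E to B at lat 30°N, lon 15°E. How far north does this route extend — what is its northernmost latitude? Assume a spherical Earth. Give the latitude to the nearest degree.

≈ 43°N

The great circle lies in the plane with unit normal n̂ = (p₁ × p₂)/|p₁ × p₂|.
Here n̂_z ≈ -0.726; the vertex latitude is φ_max = arccos|n̂_z| ≈ 43.5°.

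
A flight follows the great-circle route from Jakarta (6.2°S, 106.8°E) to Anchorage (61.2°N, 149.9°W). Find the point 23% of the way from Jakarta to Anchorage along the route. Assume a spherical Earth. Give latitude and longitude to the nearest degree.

Write both endpoints as unit vectors p₁, p₂ with components (cos φ cos λ, cos φ sin λ, sin φ).
The central angle between the endpoints is δ = arccos(p₁·p₂) ≈ 1.777 rad (101.8°).
Interpolate at f = 0.23 with slerp weights a = sin((1−f)δ)/sin δ ≈ 1.001, b = sin(fδ)/sin δ ≈ 0.406.
p = a·p₁ + b·p₂ ≈ (-0.457, 0.854, 0.248); φ = arcsin(p_z) ≈ 14.34°, λ = atan2(p_y, p_x) ≈ 118.13°.

≈ 14°N, 118°E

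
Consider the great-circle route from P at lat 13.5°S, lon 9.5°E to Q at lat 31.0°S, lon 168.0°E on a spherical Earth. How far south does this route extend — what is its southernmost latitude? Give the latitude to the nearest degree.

The great circle lies in the plane with unit normal n̂ = (p₁ × p₂)/|p₁ × p₂|.
Here n̂_z ≈ +0.404; the vertex latitude is φ_max = arccos|n̂_z| ≈ 66.1°.
Check via Clairaut: cos φ_max = |cos φ₁| · sin C = cos(13.5°)·sin(155.4°) ≈ 0.404, again giving ≈ 66.1°.

≈ 66°S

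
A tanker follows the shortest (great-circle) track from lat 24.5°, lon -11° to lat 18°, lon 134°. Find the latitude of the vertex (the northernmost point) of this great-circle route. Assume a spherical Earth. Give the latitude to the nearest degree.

≈ 52°

The great circle lies in the plane with unit normal n̂ = (p₁ × p₂)/|p₁ × p₂|.
Here n̂_z ≈ +0.610; the vertex latitude is φ_max = arccos|n̂_z| ≈ 52.4°.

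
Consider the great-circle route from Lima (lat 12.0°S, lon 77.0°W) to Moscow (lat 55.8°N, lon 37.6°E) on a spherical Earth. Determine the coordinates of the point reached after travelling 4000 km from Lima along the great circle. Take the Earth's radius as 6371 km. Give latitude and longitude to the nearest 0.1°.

≈ lat 18.0°N, lon 56.8°W

From cos δ = sin φ₁ sin φ₂ + cos φ₁ cos φ₂ cos Δλ, the central angle is δ ≈ 1.983 rad (113.6°). The total great-circle distance is δ·R ≈ 1.983 × 6371 ≈ 12635 km, so the target fraction is f = 4000/12635 ≈ 0.317.
Interpolate at f ≈ 0.317 with slerp weights a = sin((1−f)δ)/sin δ ≈ 1.066, b = sin(fδ)/sin δ ≈ 0.641.
p = a·p₁ + b·p₂ ≈ (0.520, -0.796, 0.309); φ = arcsin(p_z) ≈ 17.97°, λ = atan2(p_y, p_x) ≈ -56.85°.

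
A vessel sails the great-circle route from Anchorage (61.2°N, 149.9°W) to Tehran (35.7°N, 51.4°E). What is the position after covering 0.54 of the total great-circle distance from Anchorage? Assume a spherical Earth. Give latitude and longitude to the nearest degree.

≈ 72°N, 72°E

From cos δ = sin φ₁ sin φ₂ + cos φ₁ cos φ₂ cos Δλ, the central angle is δ ≈ 1.423 rad (81.6°).
Interpolate at f = 0.54 with slerp weights a = sin((1−f)δ)/sin δ ≈ 0.616, b = sin(fδ)/sin δ ≈ 0.703.
p = a·p₁ + b·p₂ ≈ (0.099, 0.297, 0.950); φ = arcsin(p_z) ≈ 71.73°, λ = atan2(p_y, p_x) ≈ 71.50°.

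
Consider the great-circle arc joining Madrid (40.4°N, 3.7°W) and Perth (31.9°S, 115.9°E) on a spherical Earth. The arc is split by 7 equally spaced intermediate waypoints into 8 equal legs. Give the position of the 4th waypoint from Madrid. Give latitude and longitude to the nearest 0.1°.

Write both endpoints as unit vectors p₁, p₂ with components (cos φ cos λ, cos φ sin λ, sin φ).
The central angle between the endpoints is δ = arccos(p₁·p₂) ≈ 2.294 rad (131.4°).
Interpolate at f = 4/8 with slerp weights a = sin((1−f)δ)/sin δ ≈ 1.216, b = sin(fδ)/sin δ ≈ 1.216.
p = a·p₁ + b·p₂ ≈ (0.473, 0.869, 0.146); φ = arcsin(p_z) ≈ 8.37°, λ = atan2(p_y, p_x) ≈ 61.43°.

≈ 8.4°N, 61.4°E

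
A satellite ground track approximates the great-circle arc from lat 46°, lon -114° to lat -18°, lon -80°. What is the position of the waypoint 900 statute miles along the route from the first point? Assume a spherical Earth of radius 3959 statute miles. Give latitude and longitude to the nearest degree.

Write both endpoints as unit vectors p₁, p₂ with components (cos φ cos λ, cos φ sin λ, sin φ).
The central angle between the endpoints is δ = arccos(p₁·p₂) ≈ 1.239 rad (71.0°). The total great-circle distance is δ·R ≈ 1.239 × 3959 ≈ 4907 mi, so the target fraction is f = 900/4907 ≈ 0.183.
Interpolate at f ≈ 0.183 with slerp weights a = sin((1−f)δ)/sin δ ≈ 0.897, b = sin(fδ)/sin δ ≈ 0.238.
p = a·p₁ + b·p₂ ≈ (-0.214, -0.792, 0.571); φ = arcsin(p_z) ≈ 34.85°, λ = atan2(p_y, p_x) ≈ -105.11°.

≈ lat 35°, lon -105°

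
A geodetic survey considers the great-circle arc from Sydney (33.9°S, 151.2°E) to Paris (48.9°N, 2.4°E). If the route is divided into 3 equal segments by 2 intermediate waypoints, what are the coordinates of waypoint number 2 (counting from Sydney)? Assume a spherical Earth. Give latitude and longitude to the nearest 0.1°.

Convert each endpoint to a unit vector on the sphere (x = cos φ cos λ, y = cos φ sin λ, z = sin φ).
The central angle between the endpoints is δ = arccos(p₁·p₂) ≈ 2.662 rad (152.5°).
Interpolate at f = 2/3 with slerp weights a = sin((1−f)δ)/sin δ ≈ 1.679, b = sin(fδ)/sin δ ≈ 2.121.
p = a·p₁ + b·p₂ ≈ (0.172, 0.730, 0.662); φ = arcsin(p_z) ≈ 41.43°, λ = atan2(p_y, p_x) ≈ 76.76°.

≈ (41.4°N, 76.8°E)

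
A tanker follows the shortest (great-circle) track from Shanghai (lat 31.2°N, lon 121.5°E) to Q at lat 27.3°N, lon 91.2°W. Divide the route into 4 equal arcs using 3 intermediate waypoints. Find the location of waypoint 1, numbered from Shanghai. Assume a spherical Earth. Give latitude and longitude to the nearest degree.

Convert each endpoint to a unit vector on the sphere (x = cos φ cos λ, y = cos φ sin λ, z = sin φ).
The central angle between the endpoints is δ = arccos(p₁·p₂) ≈ 1.985 rad (113.7°).
Interpolate at f = 1/4 with slerp weights a = sin((1−f)δ)/sin δ ≈ 1.088, b = sin(fδ)/sin δ ≈ 0.520.
p = a·p₁ + b·p₂ ≈ (-0.496, 0.332, 0.802); φ = arcsin(p_z) ≈ 53.35°, λ = atan2(p_y, p_x) ≈ 146.22°.

≈ lat 53°N, lon 146°E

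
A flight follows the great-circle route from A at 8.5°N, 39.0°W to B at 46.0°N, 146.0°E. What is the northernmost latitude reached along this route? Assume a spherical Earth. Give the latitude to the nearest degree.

≈ 86°N

The great circle lies in the plane with unit normal n̂ = (p₁ × p₂)/|p₁ × p₂|.
Here n̂_z ≈ -0.073; the vertex latitude is φ_max = arccos|n̂_z| ≈ 85.8°.
Check via Clairaut: cos φ_max = |cos φ₁| · sin C = cos(8.5°)·sin(4.3°) ≈ 0.073, again giving ≈ 85.8°.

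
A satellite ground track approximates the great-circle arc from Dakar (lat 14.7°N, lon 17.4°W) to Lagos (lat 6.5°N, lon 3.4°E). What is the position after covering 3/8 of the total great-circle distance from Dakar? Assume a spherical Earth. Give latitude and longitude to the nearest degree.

Write both endpoints as unit vectors p₁, p₂ with components (cos φ cos λ, cos φ sin λ, sin φ).
The central angle between the endpoints is δ = arccos(p₁·p₂) ≈ 0.384 rad (22.0°).
Interpolate at f = 3/8 with slerp weights a = sin((1−f)δ)/sin δ ≈ 0.635, b = sin(fδ)/sin δ ≈ 0.383.
p = a·p₁ + b·p₂ ≈ (0.966, -0.161, 0.204); φ = arcsin(p_z) ≈ 11.79°, λ = atan2(p_y, p_x) ≈ -9.46°.

≈ lat 12°N, lon 9°W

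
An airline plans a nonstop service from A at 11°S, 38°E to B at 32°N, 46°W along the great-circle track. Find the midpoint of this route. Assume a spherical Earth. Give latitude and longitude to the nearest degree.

Write both endpoints as unit vectors p₁, p₂ with components (cos φ cos λ, cos φ sin λ, sin φ).
The central angle between the endpoints is δ = arccos(p₁·p₂) ≈ 1.585 rad (90.8°).
Interpolate at f = 1/2 with slerp weights a = sin((1−f)δ)/sin δ ≈ 0.712, b = sin(fδ)/sin δ ≈ 0.712.
p = a·p₁ + b·p₂ ≈ (0.970, -0.004, 0.241); φ = arcsin(p_z) ≈ 13.97°, λ = atan2(p_y, p_x) ≈ -0.24°.

≈ 14°N, 0°E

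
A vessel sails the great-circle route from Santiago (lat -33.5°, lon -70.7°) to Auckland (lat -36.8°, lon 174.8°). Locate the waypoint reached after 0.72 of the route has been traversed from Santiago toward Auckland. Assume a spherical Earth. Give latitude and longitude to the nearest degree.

Convert each endpoint to a unit vector on the sphere (x = cos φ cos λ, y = cos φ sin λ, z = sin φ).
The central angle between the endpoints is δ = arccos(p₁·p₂) ≈ 1.517 rad (86.9°).
Interpolate at f = 0.72 with slerp weights a = sin((1−f)δ)/sin δ ≈ 0.413, b = sin(fδ)/sin δ ≈ 0.889.
p = a·p₁ + b·p₂ ≈ (-0.595, -0.260, -0.760); φ = arcsin(p_z) ≈ -49.49°, λ = atan2(p_y, p_x) ≈ -156.38°.

≈ lat -49°, lon -156°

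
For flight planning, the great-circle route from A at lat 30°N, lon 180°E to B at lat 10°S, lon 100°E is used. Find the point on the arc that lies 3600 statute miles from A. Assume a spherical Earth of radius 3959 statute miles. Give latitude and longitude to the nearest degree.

Write both endpoints as unit vectors p₁, p₂ with components (cos φ cos λ, cos φ sin λ, sin φ).
The central angle between the endpoints is δ = arccos(p₁·p₂) ≈ 1.509 rad (86.5°). The total great-circle distance is δ·R ≈ 1.509 × 3959 ≈ 5976 mi, so the target fraction is f = 3600/5976 ≈ 0.602.
Interpolate at f ≈ 0.602 with slerp weights a = sin((1−f)δ)/sin δ ≈ 0.566, b = sin(fδ)/sin δ ≈ 0.791.
p = a·p₁ + b·p₂ ≈ (-0.625, 0.767, 0.146); φ = arcsin(p_z) ≈ 8.37°, λ = atan2(p_y, p_x) ≈ 129.20°.

≈ lat 8°N, lon 129°E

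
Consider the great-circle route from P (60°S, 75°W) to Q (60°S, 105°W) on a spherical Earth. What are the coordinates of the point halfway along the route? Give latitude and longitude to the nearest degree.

Convert each endpoint to a unit vector on the sphere (x = cos φ cos λ, y = cos φ sin λ, z = sin φ).
The central angle between the endpoints is δ = arccos(p₁·p₂) ≈ 0.260 rad (14.9°).
Interpolate at f = 1/2 with slerp weights a = sin((1−f)δ)/sin δ ≈ 0.504, b = sin(fδ)/sin δ ≈ 0.504.
p = a·p₁ + b·p₂ ≈ (-0.000, -0.487, -0.873); φ = arcsin(p_z) ≈ -60.85°, λ = atan2(p_y, p_x) ≈ -90.00°.

≈ (61°S, 90°W)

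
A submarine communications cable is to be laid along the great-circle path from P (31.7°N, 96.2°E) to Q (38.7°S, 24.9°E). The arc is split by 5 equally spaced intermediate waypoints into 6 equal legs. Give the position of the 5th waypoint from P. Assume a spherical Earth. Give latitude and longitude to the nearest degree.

Convert each endpoint to a unit vector on the sphere (x = cos φ cos λ, y = cos φ sin λ, z = sin φ).
The central angle between the endpoints is δ = arccos(p₁·p₂) ≈ 1.687 rad (96.6°).
Interpolate at f = 5/6 with slerp weights a = sin((1−f)δ)/sin δ ≈ 0.279, b = sin(fδ)/sin δ ≈ 0.993.
p = a·p₁ + b·p₂ ≈ (0.677, 0.563, -0.474); φ = arcsin(p_z) ≈ -28.30°, λ = atan2(p_y, p_x) ≈ 39.71°.

≈ (28°S, 40°E)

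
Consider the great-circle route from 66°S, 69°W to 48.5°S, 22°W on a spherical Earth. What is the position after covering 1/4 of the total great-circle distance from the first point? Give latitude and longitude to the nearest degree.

≈ 63°S, 53°W

Write both endpoints as unit vectors p₁, p₂ with components (cos φ cos λ, cos φ sin λ, sin φ).
The central angle between the endpoints is δ = arccos(p₁·p₂) ≈ 0.520 rad (29.8°).
Interpolate at f = 1/4 with slerp weights a = sin((1−f)δ)/sin δ ≈ 0.765, b = sin(fδ)/sin δ ≈ 0.261.
p = a·p₁ + b·p₂ ≈ (0.272, -0.355, -0.894); φ = arcsin(p_z) ≈ -63.43°, λ = atan2(p_y, p_x) ≈ -52.58°.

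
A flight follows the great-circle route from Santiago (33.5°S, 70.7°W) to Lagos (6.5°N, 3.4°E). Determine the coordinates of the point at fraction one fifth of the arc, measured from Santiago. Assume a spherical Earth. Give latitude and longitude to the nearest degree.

Write both endpoints as unit vectors p₁, p₂ with components (cos φ cos λ, cos φ sin λ, sin φ).
The central angle between the endpoints is δ = arccos(p₁·p₂) ≈ 1.406 rad (80.5°).
Interpolate at f = 1/5 with slerp weights a = sin((1−f)δ)/sin δ ≈ 0.914, b = sin(fδ)/sin δ ≈ 0.281.
p = a·p₁ + b·p₂ ≈ (0.531, -0.703, -0.473); φ = arcsin(p_z) ≈ -28.22°, λ = atan2(p_y, p_x) ≈ -52.94°.

≈ 28°S, 53°W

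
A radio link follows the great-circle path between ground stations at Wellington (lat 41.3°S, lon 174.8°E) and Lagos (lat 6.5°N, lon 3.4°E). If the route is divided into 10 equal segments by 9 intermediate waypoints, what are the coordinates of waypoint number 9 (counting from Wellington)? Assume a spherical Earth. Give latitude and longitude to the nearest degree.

≈ lat 8°S, lon 6°E

From cos δ = sin φ₁ sin φ₂ + cos φ₁ cos φ₂ cos Δλ, the central angle is δ ≈ 2.520 rad (144.4°).
Interpolate at f = 9/10 with slerp weights a = sin((1−f)δ)/sin δ ≈ 0.428, b = sin(fδ)/sin δ ≈ 1.316.
p = a·p₁ + b·p₂ ≈ (0.985, 0.107, -0.133); φ = arcsin(p_z) ≈ -7.67°, λ = atan2(p_y, p_x) ≈ 6.18°.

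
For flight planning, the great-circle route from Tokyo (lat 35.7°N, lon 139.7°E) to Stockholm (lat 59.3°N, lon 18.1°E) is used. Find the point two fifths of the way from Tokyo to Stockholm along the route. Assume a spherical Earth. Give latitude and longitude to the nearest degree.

From cos δ = sin φ₁ sin φ₂ + cos φ₁ cos φ₂ cos Δλ, the central angle is δ ≈ 1.282 rad (73.5°).
Interpolate at f = 2/5 with slerp weights a = sin((1−f)δ)/sin δ ≈ 0.726, b = sin(fδ)/sin δ ≈ 0.512.
p = a·p₁ + b·p₂ ≈ (-0.201, 0.462, 0.864); φ = arcsin(p_z) ≈ 59.72°, λ = atan2(p_y, p_x) ≈ 113.50°.

≈ lat 60°N, lon 114°E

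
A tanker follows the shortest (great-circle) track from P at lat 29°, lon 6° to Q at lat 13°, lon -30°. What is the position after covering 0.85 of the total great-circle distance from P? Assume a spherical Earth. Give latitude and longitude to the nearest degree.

Write both endpoints as unit vectors p₁, p₂ with components (cos φ cos λ, cos φ sin λ, sin φ).
The central angle between the endpoints is δ = arccos(p₁·p₂) ≈ 0.646 rad (37.0°).
Interpolate at f = 0.85 with slerp weights a = sin((1−f)δ)/sin δ ≈ 0.161, b = sin(fδ)/sin δ ≈ 0.867.
p = a·p₁ + b·p₂ ≈ (0.871, -0.408, 0.273); φ = arcsin(p_z) ≈ 15.84°, λ = atan2(p_y, p_x) ≈ -25.07°.

≈ lat 16°, lon -25°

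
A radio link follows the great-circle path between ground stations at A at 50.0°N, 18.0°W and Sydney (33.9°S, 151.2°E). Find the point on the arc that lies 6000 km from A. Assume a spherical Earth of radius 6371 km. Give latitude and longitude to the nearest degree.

≈ 64°N, 93°E

Convert each endpoint to a unit vector on the sphere (x = cos φ cos λ, y = cos φ sin λ, z = sin φ).
The central angle between the endpoints is δ = arccos(p₁·p₂) ≈ 2.828 rad (162.1°). The total great-circle distance is δ·R ≈ 2.828 × 6371 ≈ 18019 km, so the target fraction is f = 6000/18019 ≈ 0.333.
Interpolate at f ≈ 0.333 with slerp weights a = sin((1−f)δ)/sin δ ≈ 3.084, b = sin(fδ)/sin δ ≈ 2.624.
p = a·p₁ + b·p₂ ≈ (-0.023, 0.436, 0.899); φ = arcsin(p_z) ≈ 64.08°, λ = atan2(p_y, p_x) ≈ 92.99°.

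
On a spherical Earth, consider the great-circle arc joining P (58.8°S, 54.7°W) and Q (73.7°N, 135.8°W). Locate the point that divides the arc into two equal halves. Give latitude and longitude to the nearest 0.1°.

≈ (9.5°N, 81.0°W)

The haversine formula gives a central angle δ ≈ 2.496 rad (143.0°) between the endpoints.
Interpolate at f = 1/2 with slerp weights a = sin((1−f)δ)/sin δ ≈ 1.575, b = sin(fδ)/sin δ ≈ 1.575.
p = a·p₁ + b·p₂ ≈ (0.155, -0.974, 0.165); φ = arcsin(p_z) ≈ 9.47°, λ = atan2(p_y, p_x) ≈ -80.98°.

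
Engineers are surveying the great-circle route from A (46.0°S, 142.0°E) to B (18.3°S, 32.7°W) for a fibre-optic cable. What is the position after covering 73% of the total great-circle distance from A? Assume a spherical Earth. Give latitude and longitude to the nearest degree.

≈ (49°S, 29°W)

Write both endpoints as unit vectors p₁, p₂ with components (cos φ cos λ, cos φ sin λ, sin φ).
The central angle between the endpoints is δ = arccos(p₁·p₂) ≈ 2.016 rad (115.5°).
Interpolate at f = 0.73 with slerp weights a = sin((1−f)δ)/sin δ ≈ 0.574, b = sin(fδ)/sin δ ≈ 1.103.
p = a·p₁ + b·p₂ ≈ (0.567, -0.320, -0.759); φ = arcsin(p_z) ≈ -49.38°, λ = atan2(p_y, p_x) ≈ -29.46°.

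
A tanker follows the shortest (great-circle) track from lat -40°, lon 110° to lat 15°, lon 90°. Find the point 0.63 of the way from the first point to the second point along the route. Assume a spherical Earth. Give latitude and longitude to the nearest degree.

≈ lat -5°, lon 97°

From cos δ = sin φ₁ sin φ₂ + cos φ₁ cos φ₂ cos Δλ, the central angle is δ ≈ 1.013 rad (58.1°).
Interpolate at f = 0.63 with slerp weights a = sin((1−f)δ)/sin δ ≈ 0.432, b = sin(fδ)/sin δ ≈ 0.702.
p = a·p₁ + b·p₂ ≈ (-0.113, 0.989, -0.096); φ = arcsin(p_z) ≈ -5.49°, λ = atan2(p_y, p_x) ≈ 96.52°.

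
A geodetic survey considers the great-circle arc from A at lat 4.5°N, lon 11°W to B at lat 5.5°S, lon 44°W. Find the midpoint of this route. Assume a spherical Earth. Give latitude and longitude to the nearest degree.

Write both endpoints as unit vectors p₁, p₂ with components (cos φ cos λ, cos φ sin λ, sin φ).
The central angle between the endpoints is δ = arccos(p₁·p₂) ≈ 0.601 rad (34.4°).
Interpolate at f = 1/2 with slerp weights a = sin((1−f)δ)/sin δ ≈ 0.523, b = sin(fδ)/sin δ ≈ 0.523.
p = a·p₁ + b·p₂ ≈ (0.887, -0.462, -0.009); φ = arcsin(p_z) ≈ -0.52°, λ = atan2(p_y, p_x) ≈ -27.49°.

≈ lat 1°S, lon 27°W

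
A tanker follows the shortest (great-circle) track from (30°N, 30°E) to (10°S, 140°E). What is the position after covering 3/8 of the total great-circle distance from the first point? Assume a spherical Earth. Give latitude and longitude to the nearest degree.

From cos δ = sin φ₁ sin φ₂ + cos φ₁ cos φ₂ cos Δλ, the central angle is δ ≈ 1.959 rad (112.2°).
Interpolate at f = 3/8 with slerp weights a = sin((1−f)δ)/sin δ ≈ 1.016, b = sin(fδ)/sin δ ≈ 0.724.
p = a·p₁ + b·p₂ ≈ (0.216, 0.898, 0.382); φ = arcsin(p_z) ≈ 22.48°, λ = atan2(p_y, p_x) ≈ 76.49°.

≈ (22°N, 76°E)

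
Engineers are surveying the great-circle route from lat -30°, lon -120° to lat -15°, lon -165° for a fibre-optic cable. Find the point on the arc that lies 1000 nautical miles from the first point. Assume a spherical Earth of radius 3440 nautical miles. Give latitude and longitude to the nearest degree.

≈ lat -26°, lon -138°

Write both endpoints as unit vectors p₁, p₂ with components (cos φ cos λ, cos φ sin λ, sin φ).
The central angle between the endpoints is δ = arccos(p₁·p₂) ≈ 0.766 rad (43.9°). The total great-circle distance is δ·R ≈ 0.766 × 3440 ≈ 2634 nmi, so the target fraction is f = 1000/2634 ≈ 0.380.
Interpolate at f ≈ 0.380 with slerp weights a = sin((1−f)δ)/sin δ ≈ 0.660, b = sin(fδ)/sin δ ≈ 0.414.
p = a·p₁ + b·p₂ ≈ (-0.672, -0.598, -0.437); φ = arcsin(p_z) ≈ -25.91°, λ = atan2(p_y, p_x) ≈ -138.30°.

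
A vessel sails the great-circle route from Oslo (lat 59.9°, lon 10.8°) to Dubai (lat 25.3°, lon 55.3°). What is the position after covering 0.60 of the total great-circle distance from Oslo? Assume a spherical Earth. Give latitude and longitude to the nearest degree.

Convert each endpoint to a unit vector on the sphere (x = cos φ cos λ, y = cos φ sin λ, z = sin φ).
The central angle between the endpoints is δ = arccos(p₁·p₂) ≈ 0.805 rad (46.1°).
Interpolate at f = 0.60 with slerp weights a = sin((1−f)δ)/sin δ ≈ 0.439, b = sin(fδ)/sin δ ≈ 0.644.
p = a·p₁ + b·p₂ ≈ (0.548, 0.520, 0.655); φ = arcsin(p_z) ≈ 40.93°, λ = atan2(p_y, p_x) ≈ 43.51°.

≈ lat 41°, lon 44°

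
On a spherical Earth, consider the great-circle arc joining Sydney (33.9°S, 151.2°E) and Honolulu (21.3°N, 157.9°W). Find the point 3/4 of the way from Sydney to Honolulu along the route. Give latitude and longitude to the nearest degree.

Convert each endpoint to a unit vector on the sphere (x = cos φ cos λ, y = cos φ sin λ, z = sin φ).
The central angle between the endpoints is δ = arccos(p₁·p₂) ≈ 1.282 rad (73.4°).
Interpolate at f = 3/4 with slerp weights a = sin((1−f)δ)/sin δ ≈ 0.329, b = sin(fδ)/sin δ ≈ 0.855.
p = a·p₁ + b·p₂ ≈ (-0.977, -0.168, 0.127); φ = arcsin(p_z) ≈ 7.32°, λ = atan2(p_y, p_x) ≈ -170.22°.

≈ 7°N, 170°W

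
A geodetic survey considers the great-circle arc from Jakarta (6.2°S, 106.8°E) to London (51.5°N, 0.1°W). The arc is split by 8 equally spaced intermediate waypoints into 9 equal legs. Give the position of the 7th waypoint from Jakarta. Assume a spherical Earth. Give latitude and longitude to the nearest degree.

Convert each endpoint to a unit vector on the sphere (x = cos φ cos λ, y = cos φ sin λ, z = sin φ).
The central angle between the endpoints is δ = arccos(p₁·p₂) ≈ 1.838 rad (105.3°).
Interpolate at f = 7/9 with slerp weights a = sin((1−f)δ)/sin δ ≈ 0.412, b = sin(fδ)/sin δ ≈ 1.027.
p = a·p₁ + b·p₂ ≈ (0.521, 0.391, 0.759); φ = arcsin(p_z) ≈ 49.37°, λ = atan2(p_y, p_x) ≈ 36.90°.

≈ (49°N, 37°E)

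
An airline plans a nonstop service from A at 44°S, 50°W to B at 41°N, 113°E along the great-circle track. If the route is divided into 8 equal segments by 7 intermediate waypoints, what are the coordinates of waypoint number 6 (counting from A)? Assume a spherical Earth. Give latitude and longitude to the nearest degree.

From cos δ = sin φ₁ sin φ₂ + cos φ₁ cos φ₂ cos Δλ, the central angle is δ ≈ 2.917 rad (167.1°).
Interpolate at f = 6/8 with slerp weights a = sin((1−f)δ)/sin δ ≈ 2.993, b = sin(fδ)/sin δ ≈ 3.664.
p = a·p₁ + b·p₂ ≈ (0.304, 0.896, 0.324); φ = arcsin(p_z) ≈ 18.93°, λ = atan2(p_y, p_x) ≈ 71.28°.

≈ 19°N, 71°E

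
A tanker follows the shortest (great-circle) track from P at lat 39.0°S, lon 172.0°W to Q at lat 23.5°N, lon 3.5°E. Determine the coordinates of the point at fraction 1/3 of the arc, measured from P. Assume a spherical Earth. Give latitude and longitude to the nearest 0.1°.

≈ lat 77.4°S, lon 69.8°W

Convert each endpoint to a unit vector on the sphere (x = cos φ cos λ, y = cos φ sin λ, z = sin φ).
The central angle between the endpoints is δ = arccos(p₁·p₂) ≈ 2.863 rad (164.0°).
Interpolate at f = 1/3 with slerp weights a = sin((1−f)δ)/sin δ ≈ 3.430, b = sin(fδ)/sin δ ≈ 2.967.
p = a·p₁ + b·p₂ ≈ (0.076, -0.205, -0.976); φ = arcsin(p_z) ≈ -77.38°, λ = atan2(p_y, p_x) ≈ -69.77°.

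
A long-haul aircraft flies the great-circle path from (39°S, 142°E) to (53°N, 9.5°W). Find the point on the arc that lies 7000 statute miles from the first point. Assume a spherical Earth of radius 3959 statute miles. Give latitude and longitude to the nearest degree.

The haversine formula gives a central angle δ ≈ 2.723 rad (156.0°) between the endpoints. The total great-circle distance is δ·R ≈ 2.723 × 3959 ≈ 10780 mi, so the target fraction is f = 7000/10780 ≈ 0.649.
Interpolate at f ≈ 0.649 with slerp weights a = sin((1−f)δ)/sin δ ≈ 2.007, b = sin(fδ)/sin δ ≈ 2.412.
p = a·p₁ + b·p₂ ≈ (0.202, 0.721, 0.663); φ = arcsin(p_z) ≈ 41.52°, λ = atan2(p_y, p_x) ≈ 74.33°.

≈ (42°N, 74°E)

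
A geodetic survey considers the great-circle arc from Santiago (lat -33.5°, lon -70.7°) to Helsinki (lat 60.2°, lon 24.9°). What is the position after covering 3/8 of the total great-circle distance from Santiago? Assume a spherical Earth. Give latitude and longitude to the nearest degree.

Convert each endpoint to a unit vector on the sphere (x = cos φ cos λ, y = cos φ sin λ, z = sin φ).
The central angle between the endpoints is δ = arccos(p₁·p₂) ≈ 2.117 rad (121.3°).
Interpolate at f = 3/8 with slerp weights a = sin((1−f)δ)/sin δ ≈ 1.135, b = sin(fδ)/sin δ ≈ 0.834.
p = a·p₁ + b·p₂ ≈ (0.689, -0.718, 0.098); φ = arcsin(p_z) ≈ 5.62°, λ = atan2(p_y, p_x) ≈ -46.20°.

≈ lat 6°, lon -46°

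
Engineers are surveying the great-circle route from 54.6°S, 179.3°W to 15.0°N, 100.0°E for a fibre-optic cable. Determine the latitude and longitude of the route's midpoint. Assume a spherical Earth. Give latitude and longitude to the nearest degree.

Write both endpoints as unit vectors p₁, p₂ with components (cos φ cos λ, cos φ sin λ, sin φ).
The central angle between the endpoints is δ = arccos(p₁·p₂) ≈ 1.692 rad (96.9°).
Interpolate at f = 1/2 with slerp weights a = sin((1−f)δ)/sin δ ≈ 0.754, b = sin(fδ)/sin δ ≈ 0.754.
p = a·p₁ + b·p₂ ≈ (-0.563, 0.712, -0.419); φ = arcsin(p_z) ≈ -24.80°, λ = atan2(p_y, p_x) ≈ 128.35°.

≈ 25°S, 128°E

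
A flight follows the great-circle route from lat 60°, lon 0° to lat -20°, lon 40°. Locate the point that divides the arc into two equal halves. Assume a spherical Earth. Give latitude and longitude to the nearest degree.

Convert each endpoint to a unit vector on the sphere (x = cos φ cos λ, y = cos φ sin λ, z = sin φ).
The central angle between the endpoints is δ = arccos(p₁·p₂) ≈ 1.507 rad (86.3°).
Interpolate at f = 1/2 with slerp weights a = sin((1−f)δ)/sin δ ≈ 0.686, b = sin(fδ)/sin δ ≈ 0.686.
p = a·p₁ + b·p₂ ≈ (0.836, 0.414, 0.359); φ = arcsin(p_z) ≈ 21.05°, λ = atan2(p_y, p_x) ≈ 26.34°.

≈ lat 21°, lon 26°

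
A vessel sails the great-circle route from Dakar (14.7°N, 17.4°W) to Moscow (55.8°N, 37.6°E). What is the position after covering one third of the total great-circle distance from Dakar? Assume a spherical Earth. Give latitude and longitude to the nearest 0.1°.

≈ (30.7°N, 5.3°W)

From cos δ = sin φ₁ sin φ₂ + cos φ₁ cos φ₂ cos Δλ, the central angle is δ ≈ 1.022 rad (58.6°).
Interpolate at f = 1/3 with slerp weights a = sin((1−f)δ)/sin δ ≈ 0.738, b = sin(fδ)/sin δ ≈ 0.392.
p = a·p₁ + b·p₂ ≈ (0.856, -0.079, 0.511); φ = arcsin(p_z) ≈ 30.75°, λ = atan2(p_y, p_x) ≈ -5.29°.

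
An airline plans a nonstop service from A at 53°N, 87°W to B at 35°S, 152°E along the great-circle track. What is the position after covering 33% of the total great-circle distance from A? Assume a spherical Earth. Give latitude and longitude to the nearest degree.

The haversine formula gives a central angle δ ≈ 2.363 rad (135.4°) between the endpoints.
Interpolate at f = 0.33 with slerp weights a = sin((1−f)δ)/sin δ ≈ 1.424, b = sin(fδ)/sin δ ≈ 1.001.
p = a·p₁ + b·p₂ ≈ (-0.679, -0.471, 0.563); φ = arcsin(p_z) ≈ 34.26°, λ = atan2(p_y, p_x) ≈ -145.28°.

≈ 34°N, 145°W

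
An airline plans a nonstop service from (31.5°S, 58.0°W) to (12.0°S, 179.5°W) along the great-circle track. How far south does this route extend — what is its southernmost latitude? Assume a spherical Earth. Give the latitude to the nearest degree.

The great circle lies in the plane with unit normal n̂ = (p₁ × p₂)/|p₁ × p₂|.
Here n̂_z ≈ -0.753; the vertex latitude is φ_max = arccos|n̂_z| ≈ 41.2°.
Check via Clairaut: cos φ_max = |cos φ₁| · sin C = cos(31.5°)·sin(118.0°) ≈ 0.753, again giving ≈ 41.2°.

≈ 41°S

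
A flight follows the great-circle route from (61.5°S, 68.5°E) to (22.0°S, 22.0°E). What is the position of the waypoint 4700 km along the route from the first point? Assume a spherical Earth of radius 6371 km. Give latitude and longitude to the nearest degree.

≈ (29°S, 26°E)

Convert each endpoint to a unit vector on the sphere (x = cos φ cos λ, y = cos φ sin λ, z = sin φ).
The central angle between the endpoints is δ = arccos(p₁·p₂) ≈ 0.884 rad (50.7°). The total great-circle distance is δ·R ≈ 0.884 × 6371 ≈ 5635 km, so the target fraction is f = 4700/5635 ≈ 0.834.
Interpolate at f ≈ 0.834 with slerp weights a = sin((1−f)δ)/sin δ ≈ 0.189, b = sin(fδ)/sin δ ≈ 0.870.
p = a·p₁ + b·p₂ ≈ (0.781, 0.386, -0.492); φ = arcsin(p_z) ≈ -29.46°, λ = atan2(p_y, p_x) ≈ 26.31°.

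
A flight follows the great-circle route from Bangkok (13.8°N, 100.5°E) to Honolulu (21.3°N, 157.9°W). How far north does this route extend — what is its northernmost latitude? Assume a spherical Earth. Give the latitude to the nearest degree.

The great circle lies in the plane with unit normal n̂ = (p₁ × p₂)/|p₁ × p₂|.
Here n̂_z ≈ +0.890; the vertex latitude is φ_max = arccos|n̂_z| ≈ 27.1°.
Check via Clairaut: cos φ_max = |cos φ₁| · sin C = cos(13.8°)·sin(66.5°) ≈ 0.890, again giving ≈ 27.1°.

≈ 27°N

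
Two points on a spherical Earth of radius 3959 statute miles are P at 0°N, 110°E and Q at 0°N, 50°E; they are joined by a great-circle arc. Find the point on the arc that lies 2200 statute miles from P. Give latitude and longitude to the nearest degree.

≈ 0°N, 78°E

Convert each endpoint to a unit vector on the sphere (x = cos φ cos λ, y = cos φ sin λ, z = sin φ).
The central angle between the endpoints is δ = arccos(p₁·p₂) ≈ 1.047 rad (60.0°). The total great-circle distance is δ·R ≈ 1.047 × 3959 ≈ 4146 mi, so the target fraction is f = 2200/4146 ≈ 0.531.
Interpolate at f ≈ 0.531 with slerp weights a = sin((1−f)δ)/sin δ ≈ 0.545, b = sin(fδ)/sin δ ≈ 0.609.
p = a·p₁ + b·p₂ ≈ (0.205, 0.979, 0.000); φ = arcsin(p_z) ≈ 0.00°, λ = atan2(p_y, p_x) ≈ 78.16°.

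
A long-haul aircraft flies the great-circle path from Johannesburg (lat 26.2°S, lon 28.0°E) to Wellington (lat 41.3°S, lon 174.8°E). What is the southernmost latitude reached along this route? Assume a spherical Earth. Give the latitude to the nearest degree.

≈ 67°S

The great circle lies in the plane with unit normal n̂ = (p₁ × p₂)/|p₁ × p₂|.
Here n̂_z ≈ +0.384; the vertex latitude is φ_max = arccos|n̂_z| ≈ 67.4°.
Check via Clairaut: cos φ_max = |cos φ₁| · sin C = cos(26.2°)·sin(154.7°) ≈ 0.384, again giving ≈ 67.4°.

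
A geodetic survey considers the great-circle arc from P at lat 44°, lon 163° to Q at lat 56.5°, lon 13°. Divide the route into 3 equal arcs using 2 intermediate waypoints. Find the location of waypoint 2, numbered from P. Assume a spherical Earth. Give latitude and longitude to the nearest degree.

Convert each endpoint to a unit vector on the sphere (x = cos φ cos λ, y = cos φ sin λ, z = sin φ).
The central angle between the endpoints is δ = arccos(p₁·p₂) ≈ 1.333 rad (76.4°).
Interpolate at f = 2/3 with slerp weights a = sin((1−f)δ)/sin δ ≈ 0.442, b = sin(fδ)/sin δ ≈ 0.799.
p = a·p₁ + b·p₂ ≈ (0.125, 0.192, 0.973); φ = arcsin(p_z) ≈ 76.74°, λ = atan2(p_y, p_x) ≈ 56.90°.

≈ lat 77°, lon 57°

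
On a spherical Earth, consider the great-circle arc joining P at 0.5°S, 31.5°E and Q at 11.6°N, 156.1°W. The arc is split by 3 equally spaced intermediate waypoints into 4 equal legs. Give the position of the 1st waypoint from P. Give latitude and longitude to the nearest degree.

≈ 33°N, 58°E

Write both endpoints as unit vectors p₁, p₂ with components (cos φ cos λ, cos φ sin λ, sin φ).
The central angle between the endpoints is δ = arccos(p₁·p₂) ≈ 2.907 rad (166.6°).
Interpolate at f = 1/4 with slerp weights a = sin((1−f)δ)/sin δ ≈ 3.532, b = sin(fδ)/sin δ ≈ 2.863.
p = a·p₁ + b·p₂ ≈ (0.447, 0.709, 0.545); φ = arcsin(p_z) ≈ 33.01°, λ = atan2(p_y, p_x) ≈ 57.75°.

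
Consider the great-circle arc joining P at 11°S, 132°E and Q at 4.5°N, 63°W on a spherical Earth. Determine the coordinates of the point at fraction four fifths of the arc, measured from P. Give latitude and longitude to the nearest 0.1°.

Convert each endpoint to a unit vector on the sphere (x = cos φ cos λ, y = cos φ sin λ, z = sin φ).
The central angle between the endpoints is δ = arccos(p₁·p₂) ≈ 2.859 rad (163.8°).
Interpolate at f = 4/5 with slerp weights a = sin((1−f)δ)/sin δ ≈ 1.938, b = sin(fδ)/sin δ ≈ 2.702.
p = a·p₁ + b·p₂ ≈ (-0.050, -0.986, -0.158); φ = arcsin(p_z) ≈ -9.08°, λ = atan2(p_y, p_x) ≈ -92.91°.

≈ 9.1°S, 92.9°W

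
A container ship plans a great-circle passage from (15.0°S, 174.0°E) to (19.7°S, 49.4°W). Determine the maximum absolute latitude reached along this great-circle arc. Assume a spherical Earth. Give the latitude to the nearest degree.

≈ 40°S

The great circle lies in the plane with unit normal n̂ = (p₁ × p₂)/|p₁ × p₂|.
Here n̂_z ≈ +0.763; the vertex latitude is φ_max = arccos|n̂_z| ≈ 40.3°.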